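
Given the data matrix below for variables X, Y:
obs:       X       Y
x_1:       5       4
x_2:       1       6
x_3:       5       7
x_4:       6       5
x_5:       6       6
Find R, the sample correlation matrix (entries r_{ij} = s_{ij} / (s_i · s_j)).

Step 1 — column means:
  mean(X) = (5 + 1 + 5 + 6 + 6) / 5 = 23/5 = 4.6
  mean(Y) = (4 + 6 + 7 + 5 + 6) / 5 = 28/5 = 5.6

Step 2 — sample variances and covariances s[i,j] = (1/(n-1)) · Σ_k (x_{k,i} - mean_i) · (x_{k,j} - mean_j), with n-1 = 4:
  s[X,X] = ((0.4)·(0.4) + (-3.6)·(-3.6) + (0.4)·(0.4) + (1.4)·(1.4) + (1.4)·(1.4)) / 4 = 17.2/4 = 4.3
  s[X,Y] = ((0.4)·(-1.6) + (-3.6)·(0.4) + (0.4)·(1.4) + (1.4)·(-0.6) + (1.4)·(0.4)) / 4 = -1.8/4 = -0.45
  s[Y,Y] = ((-1.6)·(-1.6) + (0.4)·(0.4) + (1.4)·(1.4) + (-0.6)·(-0.6) + (0.4)·(0.4)) / 4 = 5.2/4 = 1.3
  Sample standard deviations s_i = √(s[i,i]):
  s(X) = √(4.3) = 2.0736
  s(Y) = √(1.3) = 1.1402

Step 3 — r_{ij} = s_{ij} / (s_i · s_j):
  r[X,X] = 1 (diagonal).
  r[X,Y] = -0.45 / (2.0736 · 1.1402) = -0.45 / 2.3643 = -0.1903
  r[Y,Y] = 1 (diagonal).

R is symmetric with unit diagonal. Assembling:

R = [[1, -0.1903],
 [-0.1903, 1]]


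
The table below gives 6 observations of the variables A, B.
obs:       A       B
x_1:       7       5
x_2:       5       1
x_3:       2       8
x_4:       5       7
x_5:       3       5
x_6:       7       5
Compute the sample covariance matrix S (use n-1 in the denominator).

Step 1 — column means:
  mean(A) = (7 + 5 + 2 + 5 + 3 + 7) / 6 = 29/6 = 4.8333
  mean(B) = (5 + 1 + 8 + 7 + 5 + 5) / 6 = 31/6 = 5.1667

Step 2 — sample covariance S[i,j] = (1/(n-1)) · Σ_k (x_{k,i} - mean_i) · (x_{k,j} - mean_j), with n-1 = 5.
  S[A,A] = ((2.1667)·(2.1667) + (0.1667)·(0.1667) + (-2.8333)·(-2.8333) + (0.1667)·(0.1667) + (-1.8333)·(-1.8333) + (2.1667)·(2.1667)) / 5 = 20.8333/5 = 4.1667
  S[A,B] = ((2.1667)·(-0.1667) + (0.1667)·(-4.1667) + (-2.8333)·(2.8333) + (0.1667)·(1.8333) + (-1.8333)·(-0.1667) + (2.1667)·(-0.1667)) / 5 = -8.8333/5 = -1.7667
  S[B,B] = ((-0.1667)·(-0.1667) + (-4.1667)·(-4.1667) + (2.8333)·(2.8333) + (1.8333)·(1.8333) + (-0.1667)·(-0.1667) + (-0.1667)·(-0.1667)) / 5 = 28.8333/5 = 5.7667

S is symmetric (S[j,i] = S[i,j]). Assembling:

S = [[4.1667, -1.7667],
 [-1.7667, 5.7667]]


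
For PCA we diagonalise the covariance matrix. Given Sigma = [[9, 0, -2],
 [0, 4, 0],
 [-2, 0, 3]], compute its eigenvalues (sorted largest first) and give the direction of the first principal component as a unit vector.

Step 1 — characteristic polynomial p(λ) = det(λI - Sigma) = λ³ - tr·λ² + c_1·λ - det, where tr = trace, c_1 = sum of the principal 2×2 minors, det = det(Sigma):
  tr = 9 + 4 + 3 = 16,
  c_1 = (9·4 - (0)²) + (9·3 - (-2)²) + (4·3 - (0)²) = 36 + 23 + 12 = 71,
  det = 9·(4·3 - (0)²) - (0)·((0)·3 - (0)·(-2)) + (-2)·((0)·(0) - 4·(-2)) = 9·(12) - (0)·(0) + (-2)·(8) = 92.
  So p(λ) = λ³ - 16λ² + 71λ - 92.
Step 2 — look for an integer root (rational root theorem: any rational root is an integer divisor of 92). Testing λ = 4:
  p(4) = 64 - 256 + 284 - 92 = 0  ✓
  Dividing out (λ - 4): p(λ) = (λ - 4)(λ² - 12λ + 23).
Step 3 — remaining eigenvalues from the quadratic λ² - 12λ + 23 = 0:
  Δ = 12² - 4·23 = 144 - 92 = 52,  λ = (12 ± √52)/2 = (12 ± 7.2111)/2 ≈ 9.6056 or 2.3944.
  Sorted: λ_1 = 9.6056,  λ_2 = 4,  λ_3 = 2.3944  (check: sum = 16 = tr ✓).

Step 4 — unit eigenvector for λ_1 ≈ 9.6056: v spans the null space of (Sigma - λ_1 I), whose rows are
  r_1 = (-0.6056, 0, -2),  r_2 = (0, -5.6056, 0),  r_3 = (-2, 0, -6.6056).
  v is orthogonal to every row, so take v ∝ r_1 × r_2 = ((0)·(0) - (-2)·(-5.6056), (-2)·(0) - (-0.6056)·(0), (-0.6056)·(-5.6056) - (0)·(0)) ≈ (-11.2111, 0, 3.3944).
  Rescale (multiply by -1 so the first nonzero entry is positive): u = (11.2111, 0, -3.3944).
  ||u|| = √((11.2111)² + (0)² + (-3.3944)²) = √(137.2111) ≈ 11.7137,  v_1 = u/||u|| ≈ (0.9571, 0, -0.2898) (||v_1|| = 1).

λ_1 = 9.6056,  λ_2 = 4,  λ_3 = 2.3944;  v_1 ≈ (0.9571, 0, -0.2898)


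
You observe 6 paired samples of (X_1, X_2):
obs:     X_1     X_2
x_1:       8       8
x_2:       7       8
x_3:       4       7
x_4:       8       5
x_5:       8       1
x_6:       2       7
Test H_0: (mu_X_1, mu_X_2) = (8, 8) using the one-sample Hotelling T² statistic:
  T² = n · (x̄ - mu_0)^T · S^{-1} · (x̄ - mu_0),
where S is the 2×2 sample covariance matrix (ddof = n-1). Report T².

Step 1 — sample mean vector:
  mean(X_1) = (8 + 7 + 4 + 8 + 8 + 2) / 6 = 37/6 = 6.1667
  mean(X_2) = (8 + 8 + 7 + 5 + 1 + 7) / 6 = 36/6 = 6
  x̄ = (6.1667, 6),  deviation x̄ - mu_0 = (6.1667, 6) - (8, 8) = (-1.8333, -2).

Step 2 — sample covariance matrix, S[i,j] = (1/(n-1)) · Σ_k (x_{k,i} - mean_i) · (x_{k,j} - mean_j), divisor n-1 = 5:
  S[X_1,X_1] = ((1.8333)·(1.8333) + (0.8333)·(0.8333) + (-2.1667)·(-2.1667) + (1.8333)·(1.8333) + (1.8333)·(1.8333) + (-4.1667)·(-4.1667)) / 5 = 32.8333/5 = 6.5667
  S[X_1,X_2] = ((1.8333)·(2) + (0.8333)·(2) + (-2.1667)·(1) + (1.8333)·(-1) + (1.8333)·(-5) + (-4.1667)·(1)) / 5 = -12/5 = -2.4
  S[X_2,X_2] = ((2)·(2) + (2)·(2) + (1)·(1) + (-1)·(-1) + (-5)·(-5) + (1)·(1)) / 5 = 36/5 = 7.2
  S = [[6.5667, -2.4],
 [-2.4, 7.2]].

Step 3 — invert S. det(S) = 6.5667·7.2 - (-2.4)² = 41.52.
  S^{-1} = (1/det) · [[d, -b], [-b, a]] = [[0.1734, 0.0578],
 [0.0578, 0.1582]].

Step 4 — quadratic form (x̄ - mu_0)^T · S^{-1} · (x̄ - mu_0):
  S^{-1} · (x̄ - mu_0) = (-0.4335, -0.4223),
  (x̄ - mu_0)^T · [...] = (-1.8333)·(-0.4335) + (-2)·(-0.4223) = 1.6394.

Step 5 — scale by n: T² = 6 · 1.6394 = 9.8362.

T² ≈ 9.8362


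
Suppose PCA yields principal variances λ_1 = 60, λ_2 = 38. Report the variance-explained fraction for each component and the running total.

Step 1 — total variance = trace(Sigma) = Σ λ_i = 60 + 38 = 98.

Step 2 — fraction explained by component i = λ_i / Σ λ:
  PC1: 60/98 = 0.6122
  PC2: 38/98 = 0.3878

Step 3 — cumulative fraction after k components = (λ_1 + ... + λ_k) / Σ λ:
  k = 1: 60/98 = 0.6122
  k = 2: (60 + 38)/98 = 98/98 = 1

Summary (fraction, with percent):

explained: PC1 0.6122 (61.22%), PC2 0.3878 (38.78%);  cumulative: 0.6122, 1


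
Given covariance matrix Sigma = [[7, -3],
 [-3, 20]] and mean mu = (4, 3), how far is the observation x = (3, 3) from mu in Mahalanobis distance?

Step 1 — centre the observation: (x - mu) = (-1, 0).

Step 2 — invert Sigma. det(Sigma) = 7·20 - (-3)² = 131.
  Sigma^{-1} = (1/det) · [[d, -b], [-b, a]] = [[0.1527, 0.0229],
 [0.0229, 0.0534]].

Step 3 — form the quadratic (x - mu)^T · Sigma^{-1} · (x - mu):
  Sigma^{-1} · (x - mu) = (-0.1527, -0.0229).
  (x - mu)^T · [Sigma^{-1} · (x - mu)] = (-1)·(-0.1527) + (0)·(-0.0229) = 0.1527.

Step 4 — take square root: d = √(0.1527) ≈ 0.3907.

d(x, mu) = √(0.1527) ≈ 0.3907


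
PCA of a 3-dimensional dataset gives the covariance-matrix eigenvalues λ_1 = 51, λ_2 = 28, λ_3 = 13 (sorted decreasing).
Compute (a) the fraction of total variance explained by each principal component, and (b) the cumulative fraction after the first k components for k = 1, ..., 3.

Step 1 — total variance = trace(Sigma) = Σ λ_i = 51 + 28 + 13 = 92.

Step 2 — fraction explained by component i = λ_i / Σ λ:
  PC1: 51/92 = 0.5543
  PC2: 28/92 = 0.3043
  PC3: 13/92 = 0.1413

Step 3 — cumulative fraction after k components = (λ_1 + ... + λ_k) / Σ λ:
  k = 1: 51/92 = 0.5543
  k = 2: (51 + 28)/92 = 79/92 = 0.8587
  k = 3: (51 + 28 + 13)/92 = 92/92 = 1

Summary (fraction, with percent):

explained: PC1 0.5543 (55.43%), PC2 0.3043 (30.43%), PC3 0.1413 (14.13%);  cumulative: 0.5543, 0.8587, 1


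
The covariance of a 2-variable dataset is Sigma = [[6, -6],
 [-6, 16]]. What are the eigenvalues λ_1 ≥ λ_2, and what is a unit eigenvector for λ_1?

Step 1 — characteristic polynomial of 2×2 Sigma:
  det(Sigma - λI) = λ² - trace · λ + det = 0.
  trace = 6 + 16 = 22, det = 6·16 - (-6)² = 60.
Step 2 — discriminant:
  Δ = trace² - 4·det = 484 - 240 = 244.
Step 3 — eigenvalues:
  λ = (trace ± √Δ)/2 = (22 ± 15.6205)/2,
  λ_1 = 18.8102,  λ_2 = 3.1898.

Step 4 — unit eigenvector for λ_1: solve (Sigma - λ_1 I)v = 0. First row:
  (6 - 18.8102)·v_x + (-6)·v_y = 0, i.e. (-12.8102)·v_x + (-6)·v_y = 0,
  so v ∝ (b, λ_1 - a) = (-6, 12.8102); multiply by -1 so the first entry is positive: u = (6, -12.8102).
  ||u|| = √((6)² + (-12.8102)²) = √(200.1025) ≈ 14.1458,
  v_1 = u/||u|| ≈ (0.4242, -0.9056) (||v_1|| = 1).

λ_1 = 18.8102,  λ_2 = 3.1898;  v_1 ≈ (0.4242, -0.9056)


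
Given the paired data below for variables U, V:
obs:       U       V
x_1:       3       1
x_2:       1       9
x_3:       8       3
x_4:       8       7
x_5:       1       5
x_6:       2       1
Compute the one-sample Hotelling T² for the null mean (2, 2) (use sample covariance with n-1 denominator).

Step 1 — sample mean vector:
  mean(U) = (3 + 1 + 8 + 8 + 1 + 2) / 6 = 23/6 = 3.8333
  mean(V) = (1 + 9 + 3 + 7 + 5 + 1) / 6 = 26/6 = 4.3333
  x̄ = (3.8333, 4.3333),  deviation x̄ - mu_0 = (3.8333, 4.3333) - (2, 2) = (1.8333, 2.3333).

Step 2 — sample covariance matrix, S[i,j] = (1/(n-1)) · Σ_k (x_{k,i} - mean_i) · (x_{k,j} - mean_j), divisor n-1 = 5:
  S[U,U] = ((-0.8333)·(-0.8333) + (-2.8333)·(-2.8333) + (4.1667)·(4.1667) + (4.1667)·(4.1667) + (-2.8333)·(-2.8333) + (-1.8333)·(-1.8333)) / 5 = 54.8333/5 = 10.9667
  S[U,V] = ((-0.8333)·(-3.3333) + (-2.8333)·(4.6667) + (4.1667)·(-1.3333) + (4.1667)·(2.6667) + (-2.8333)·(0.6667) + (-1.8333)·(-3.3333)) / 5 = -0.6667/5 = -0.1333
  S[V,V] = ((-3.3333)·(-3.3333) + (4.6667)·(4.6667) + (-1.3333)·(-1.3333) + (2.6667)·(2.6667) + (0.6667)·(0.6667) + (-3.3333)·(-3.3333)) / 5 = 53.3333/5 = 10.6667
  S = [[10.9667, -0.1333],
 [-0.1333, 10.6667]].

Step 3 — invert S. det(S) = 10.9667·10.6667 - (-0.1333)² = 116.96.
  S^{-1} = (1/det) · [[d, -b], [-b, a]] = [[0.0912, 0.0011],
 [0.0011, 0.0938]].

Step 4 — quadratic form (x̄ - mu_0)^T · S^{-1} · (x̄ - mu_0):
  S^{-1} · (x̄ - mu_0) = (0.1699, 0.2209),
  (x̄ - mu_0)^T · [...] = (1.8333)·(0.1699) + (2.3333)·(0.2209) = 0.8268.

Step 5 — scale by n: T² = 6 · 0.8268 = 4.9607.

T² ≈ 4.9607


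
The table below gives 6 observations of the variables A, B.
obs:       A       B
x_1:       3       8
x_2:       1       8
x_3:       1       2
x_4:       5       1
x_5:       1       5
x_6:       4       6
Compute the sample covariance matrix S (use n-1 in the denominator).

Step 1 — column means:
  mean(A) = (3 + 1 + 1 + 5 + 1 + 4) / 6 = 15/6 = 2.5
  mean(B) = (8 + 8 + 2 + 1 + 5 + 6) / 6 = 30/6 = 5

Step 2 — sample covariance S[i,j] = (1/(n-1)) · Σ_k (x_{k,i} - mean_i) · (x_{k,j} - mean_j), with n-1 = 5.
  S[A,A] = ((0.5)·(0.5) + (-1.5)·(-1.5) + (-1.5)·(-1.5) + (2.5)·(2.5) + (-1.5)·(-1.5) + (1.5)·(1.5)) / 5 = 15.5/5 = 3.1
  S[A,B] = ((0.5)·(3) + (-1.5)·(3) + (-1.5)·(-3) + (2.5)·(-4) + (-1.5)·(0) + (1.5)·(1)) / 5 = -7/5 = -1.4
  S[B,B] = ((3)·(3) + (3)·(3) + (-3)·(-3) + (-4)·(-4) + (0)·(0) + (1)·(1)) / 5 = 44/5 = 8.8

S is symmetric (S[j,i] = S[i,j]). Assembling:

S = [[3.1, -1.4],
 [-1.4, 8.8]]


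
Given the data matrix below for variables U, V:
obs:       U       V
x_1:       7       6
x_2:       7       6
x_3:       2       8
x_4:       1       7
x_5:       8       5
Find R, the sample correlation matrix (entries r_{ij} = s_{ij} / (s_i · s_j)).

Step 1 — column means:
  mean(U) = (7 + 7 + 2 + 1 + 8) / 5 = 25/5 = 5
  mean(V) = (6 + 6 + 8 + 7 + 5) / 5 = 32/5 = 6.4

Step 2 — sample variances and covariances s[i,j] = (1/(n-1)) · Σ_k (x_{k,i} - mean_i) · (x_{k,j} - mean_j), with n-1 = 4:
  s[U,U] = ((2)·(2) + (2)·(2) + (-3)·(-3) + (-4)·(-4) + (3)·(3)) / 4 = 42/4 = 10.5
  s[U,V] = ((2)·(-0.4) + (2)·(-0.4) + (-3)·(1.6) + (-4)·(0.6) + (3)·(-1.4)) / 4 = -13/4 = -3.25
  s[V,V] = ((-0.4)·(-0.4) + (-0.4)·(-0.4) + (1.6)·(1.6) + (0.6)·(0.6) + (-1.4)·(-1.4)) / 4 = 5.2/4 = 1.3
  Sample standard deviations s_i = √(s[i,i]):
  s(U) = √(10.5) = 3.2404
  s(V) = √(1.3) = 1.1402

Step 3 — r_{ij} = s_{ij} / (s_i · s_j):
  r[U,U] = 1 (diagonal).
  r[U,V] = -3.25 / (3.2404 · 1.1402) = -3.25 / 3.6946 = -0.8797
  r[V,V] = 1 (diagonal).

R is symmetric with unit diagonal. Assembling:

R = [[1, -0.8797],
 [-0.8797, 1]]


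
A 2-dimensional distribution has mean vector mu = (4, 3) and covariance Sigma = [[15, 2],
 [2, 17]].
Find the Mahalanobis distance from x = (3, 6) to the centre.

Step 1 — centre the observation: (x - mu) = (-1, 3).

Step 2 — invert Sigma. det(Sigma) = 15·17 - (2)² = 251.
  Sigma^{-1} = (1/det) · [[d, -b], [-b, a]] = [[0.0677, -0.008],
 [-0.008, 0.0598]].

Step 3 — form the quadratic (x - mu)^T · Sigma^{-1} · (x - mu):
  Sigma^{-1} · (x - mu) = (-0.0916, 0.1873).
  (x - mu)^T · [Sigma^{-1} · (x - mu)] = (-1)·(-0.0916) + (3)·(0.1873) = 0.6534.

Step 4 — take square root: d = √(0.6534) ≈ 0.8083.

d(x, mu) = √(0.6534) ≈ 0.8083


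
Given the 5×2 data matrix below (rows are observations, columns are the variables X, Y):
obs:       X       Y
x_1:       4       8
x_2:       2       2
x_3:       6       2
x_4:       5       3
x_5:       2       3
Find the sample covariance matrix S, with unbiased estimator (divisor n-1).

Step 1 — column means:
  mean(X) = (4 + 2 + 6 + 5 + 2) / 5 = 19/5 = 3.8
  mean(Y) = (8 + 2 + 2 + 3 + 3) / 5 = 18/5 = 3.6

Step 2 — sample covariance S[i,j] = (1/(n-1)) · Σ_k (x_{k,i} - mean_i) · (x_{k,j} - mean_j), with n-1 = 4.
  S[X,X] = ((0.2)·(0.2) + (-1.8)·(-1.8) + (2.2)·(2.2) + (1.2)·(1.2) + (-1.8)·(-1.8)) / 4 = 12.8/4 = 3.2
  S[X,Y] = ((0.2)·(4.4) + (-1.8)·(-1.6) + (2.2)·(-1.6) + (1.2)·(-0.6) + (-1.8)·(-0.6)) / 4 = 0.6/4 = 0.15
  S[Y,Y] = ((4.4)·(4.4) + (-1.6)·(-1.6) + (-1.6)·(-1.6) + (-0.6)·(-0.6) + (-0.6)·(-0.6)) / 4 = 25.2/4 = 6.3

S is symmetric (S[j,i] = S[i,j]). Assembling:

S = [[3.2, 0.15],
 [0.15, 6.3]]


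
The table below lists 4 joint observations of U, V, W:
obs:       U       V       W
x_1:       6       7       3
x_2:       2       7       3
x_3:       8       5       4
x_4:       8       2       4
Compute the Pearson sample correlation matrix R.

Step 1 — column means:
  mean(U) = (6 + 2 + 8 + 8) / 4 = 24/4 = 6
  mean(V) = (7 + 7 + 5 + 2) / 4 = 21/4 = 5.25
  mean(W) = (3 + 3 + 4 + 4) / 4 = 14/4 = 3.5

Step 2 — sample variances and covariances s[i,j] = (1/(n-1)) · Σ_k (x_{k,i} - mean_i) · (x_{k,j} - mean_j), with n-1 = 3:
  s[U,U] = ((0)·(0) + (-4)·(-4) + (2)·(2) + (2)·(2)) / 3 = 24/3 = 8
  s[U,V] = ((0)·(1.75) + (-4)·(1.75) + (2)·(-0.25) + (2)·(-3.25)) / 3 = -14/3 = -4.6667
  s[U,W] = ((0)·(-0.5) + (-4)·(-0.5) + (2)·(0.5) + (2)·(0.5)) / 3 = 4/3 = 1.3333
  s[V,V] = ((1.75)·(1.75) + (1.75)·(1.75) + (-0.25)·(-0.25) + (-3.25)·(-3.25)) / 3 = 16.75/3 = 5.5833
  s[V,W] = ((1.75)·(-0.5) + (1.75)·(-0.5) + (-0.25)·(0.5) + (-3.25)·(0.5)) / 3 = -3.5/3 = -1.1667
  s[W,W] = ((-0.5)·(-0.5) + (-0.5)·(-0.5) + (0.5)·(0.5) + (0.5)·(0.5)) / 3 = 1/3 = 0.3333
  Sample standard deviations s_i = √(s[i,i]):
  s(U) = √(8) = 2.8284
  s(V) = √(5.5833) = 2.3629
  s(W) = √(0.3333) = 0.5774

Step 3 — r_{ij} = s_{ij} / (s_i · s_j):
  r[U,U] = 1 (diagonal).
  r[U,V] = -4.6667 / (2.8284 · 2.3629) = -4.6667 / 6.6833 = -0.6983
  r[U,W] = 1.3333 / (2.8284 · 0.5774) = 1.3333 / 1.633 = 0.8165
  r[V,V] = 1 (diagonal).
  r[V,W] = -1.1667 / (2.3629 · 0.5774) = -1.1667 / 1.3642 = -0.8552
  r[W,W] = 1 (diagonal).

R is symmetric with unit diagonal. Assembling:

R = [[1, -0.6983, 0.8165],
 [-0.6983, 1, -0.8552],
 [0.8165, -0.8552, 1]]


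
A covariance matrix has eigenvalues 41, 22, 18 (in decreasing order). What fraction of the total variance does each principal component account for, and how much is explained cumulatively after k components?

Step 1 — total variance = trace(Sigma) = Σ λ_i = 41 + 22 + 18 = 81.

Step 2 — fraction explained by component i = λ_i / Σ λ:
  PC1: 41/81 = 0.5062
  PC2: 22/81 = 0.2716
  PC3: 18/81 = 0.2222

Step 3 — cumulative fraction after k components = (λ_1 + ... + λ_k) / Σ λ:
  k = 1: 41/81 = 0.5062
  k = 2: (41 + 22)/81 = 63/81 = 0.7778
  k = 3: (41 + 22 + 18)/81 = 81/81 = 1

Summary (fraction, with percent):

explained: PC1 0.5062 (50.62%), PC2 0.2716 (27.16%), PC3 0.2222 (22.22%);  cumulative: 0.5062, 0.7778, 1


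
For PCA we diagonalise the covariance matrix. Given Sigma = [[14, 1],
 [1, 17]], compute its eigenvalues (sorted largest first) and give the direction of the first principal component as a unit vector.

Step 1 — characteristic polynomial of 2×2 Sigma:
  det(Sigma - λI) = λ² - trace · λ + det = 0.
  trace = 14 + 17 = 31, det = 14·17 - (1)² = 237.
Step 2 — discriminant:
  Δ = trace² - 4·det = 961 - 948 = 13.
Step 3 — eigenvalues:
  λ = (trace ± √Δ)/2 = (31 ± 3.6056)/2,
  λ_1 = 17.3028,  λ_2 = 13.6972.

Step 4 — unit eigenvector for λ_1: solve (Sigma - λ_1 I)v = 0. First row:
  (14 - 17.3028)·v_x + (1)·v_y = 0, i.e. (-3.3028)·v_x + (1)·v_y = 0,
  so v ∝ (b, λ_1 - a) = (1, 3.3028) = u.
  ||u|| = √((1)² + (3.3028)²) = √(11.9083) ≈ 3.4508,
  v_1 = u/||u|| ≈ (0.2898, 0.9571) (||v_1|| = 1).

λ_1 = 17.3028,  λ_2 = 13.6972;  v_1 ≈ (0.2898, 0.9571)


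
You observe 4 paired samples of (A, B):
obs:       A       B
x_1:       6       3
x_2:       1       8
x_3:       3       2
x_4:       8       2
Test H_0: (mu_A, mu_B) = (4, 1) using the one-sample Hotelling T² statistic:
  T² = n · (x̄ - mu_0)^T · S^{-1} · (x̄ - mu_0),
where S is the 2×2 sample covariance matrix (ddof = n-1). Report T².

Step 1 — sample mean vector:
  mean(A) = (6 + 1 + 3 + 8) / 4 = 18/4 = 4.5
  mean(B) = (3 + 8 + 2 + 2) / 4 = 15/4 = 3.75
  x̄ = (4.5, 3.75),  deviation x̄ - mu_0 = (4.5, 3.75) - (4, 1) = (0.5, 2.75).

Step 2 — sample covariance matrix, S[i,j] = (1/(n-1)) · Σ_k (x_{k,i} - mean_i) · (x_{k,j} - mean_j), divisor n-1 = 3:
  S[A,A] = ((1.5)·(1.5) + (-3.5)·(-3.5) + (-1.5)·(-1.5) + (3.5)·(3.5)) / 3 = 29/3 = 9.6667
  S[A,B] = ((1.5)·(-0.75) + (-3.5)·(4.25) + (-1.5)·(-1.75) + (3.5)·(-1.75)) / 3 = -19.5/3 = -6.5
  S[B,B] = ((-0.75)·(-0.75) + (4.25)·(4.25) + (-1.75)·(-1.75) + (-1.75)·(-1.75)) / 3 = 24.75/3 = 8.25
  S = [[9.6667, -6.5],
 [-6.5, 8.25]].

Step 3 — invert S. det(S) = 9.6667·8.25 - (-6.5)² = 37.5.
  S^{-1} = (1/det) · [[d, -b], [-b, a]] = [[0.22, 0.1733],
 [0.1733, 0.2578]].

Step 4 — quadratic form (x̄ - mu_0)^T · S^{-1} · (x̄ - mu_0):
  S^{-1} · (x̄ - mu_0) = (0.5867, 0.7956),
  (x̄ - mu_0)^T · [...] = (0.5)·(0.5867) + (2.75)·(0.7956) = 2.4811.

Step 5 — scale by n: T² = 4 · 2.4811 = 9.9244.

T² ≈ 9.9244


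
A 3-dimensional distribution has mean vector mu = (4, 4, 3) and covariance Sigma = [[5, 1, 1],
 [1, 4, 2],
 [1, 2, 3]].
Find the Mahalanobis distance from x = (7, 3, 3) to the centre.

Step 1 — centre the observation: (x - mu) = (3, -1, 0).

Step 2 — invert Sigma (cofactor / det for 3×3, or solve directly):
  Sigma^{-1} = [[0.2162, -0.027, -0.0541],
 [-0.027, 0.3784, -0.2432],
 [-0.0541, -0.2432, 0.5135]].

Step 3 — form the quadratic (x - mu)^T · Sigma^{-1} · (x - mu):
  Sigma^{-1} · (x - mu) = (0.6757, -0.4595, 0.0811).
  (x - mu)^T · [Sigma^{-1} · (x - mu)] = (3)·(0.6757) + (-1)·(-0.4595) + (0)·(0.0811) = 2.4865.

Step 4 — take square root: d = √(2.4865) ≈ 1.5769.

d(x, mu) = √(2.4865) ≈ 1.5769


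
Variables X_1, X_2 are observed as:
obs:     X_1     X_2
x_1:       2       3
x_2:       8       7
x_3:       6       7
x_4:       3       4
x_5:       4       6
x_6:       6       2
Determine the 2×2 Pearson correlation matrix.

Step 1 — column means:
  mean(X_1) = (2 + 8 + 6 + 3 + 4 + 6) / 6 = 29/6 = 4.8333
  mean(X_2) = (3 + 7 + 7 + 4 + 6 + 2) / 6 = 29/6 = 4.8333

Step 2 — sample variances and covariances s[i,j] = (1/(n-1)) · Σ_k (x_{k,i} - mean_i) · (x_{k,j} - mean_j), with n-1 = 5:
  s[X_1,X_1] = ((-2.8333)·(-2.8333) + (3.1667)·(3.1667) + (1.1667)·(1.1667) + (-1.8333)·(-1.8333) + (-0.8333)·(-0.8333) + (1.1667)·(1.1667)) / 5 = 24.8333/5 = 4.9667
  s[X_1,X_2] = ((-2.8333)·(-1.8333) + (3.1667)·(2.1667) + (1.1667)·(2.1667) + (-1.8333)·(-0.8333) + (-0.8333)·(1.1667) + (1.1667)·(-2.8333)) / 5 = 11.8333/5 = 2.3667
  s[X_2,X_2] = ((-1.8333)·(-1.8333) + (2.1667)·(2.1667) + (2.1667)·(2.1667) + (-0.8333)·(-0.8333) + (1.1667)·(1.1667) + (-2.8333)·(-2.8333)) / 5 = 22.8333/5 = 4.5667
  Sample standard deviations s_i = √(s[i,i]):
  s(X_1) = √(4.9667) = 2.2286
  s(X_2) = √(4.5667) = 2.137

Step 3 — r_{ij} = s_{ij} / (s_i · s_j):
  r[X_1,X_1] = 1 (diagonal).
  r[X_1,X_2] = 2.3667 / (2.2286 · 2.137) = 2.3667 / 4.7625 = 0.4969
  r[X_2,X_2] = 1 (diagonal).

R is symmetric with unit diagonal. Assembling:

R = [[1, 0.4969],
 [0.4969, 1]]


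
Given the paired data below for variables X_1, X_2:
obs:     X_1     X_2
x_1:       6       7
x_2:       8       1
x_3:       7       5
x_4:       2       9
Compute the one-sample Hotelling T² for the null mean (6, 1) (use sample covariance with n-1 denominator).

Step 1 — sample mean vector:
  mean(X_1) = (6 + 8 + 7 + 2) / 4 = 23/4 = 5.75
  mean(X_2) = (7 + 1 + 5 + 9) / 4 = 22/4 = 5.5
  x̄ = (5.75, 5.5),  deviation x̄ - mu_0 = (5.75, 5.5) - (6, 1) = (-0.25, 4.5).

Step 2 — sample covariance matrix, S[i,j] = (1/(n-1)) · Σ_k (x_{k,i} - mean_i) · (x_{k,j} - mean_j), divisor n-1 = 3:
  S[X_1,X_1] = ((0.25)·(0.25) + (2.25)·(2.25) + (1.25)·(1.25) + (-3.75)·(-3.75)) / 3 = 20.75/3 = 6.9167
  S[X_1,X_2] = ((0.25)·(1.5) + (2.25)·(-4.5) + (1.25)·(-0.5) + (-3.75)·(3.5)) / 3 = -23.5/3 = -7.8333
  S[X_2,X_2] = ((1.5)·(1.5) + (-4.5)·(-4.5) + (-0.5)·(-0.5) + (3.5)·(3.5)) / 3 = 35/3 = 11.6667
  S = [[6.9167, -7.8333],
 [-7.8333, 11.6667]].

Step 3 — invert S. det(S) = 6.9167·11.6667 - (-7.8333)² = 19.3333.
  S^{-1} = (1/det) · [[d, -b], [-b, a]] = [[0.6034, 0.4052],
 [0.4052, 0.3578]].

Step 4 — quadratic form (x̄ - mu_0)^T · S^{-1} · (x̄ - mu_0):
  S^{-1} · (x̄ - mu_0) = (1.6724, 1.5086),
  (x̄ - mu_0)^T · [...] = (-0.25)·(1.6724) + (4.5)·(1.5086) = 6.3707.

Step 5 — scale by n: T² = 4 · 6.3707 = 25.4828.

T² ≈ 25.4828


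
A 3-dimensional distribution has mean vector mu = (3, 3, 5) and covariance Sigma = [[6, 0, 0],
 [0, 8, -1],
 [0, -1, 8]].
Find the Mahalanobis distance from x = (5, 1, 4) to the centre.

Step 1 — centre the observation: (x - mu) = (2, -2, -1).

Step 2 — invert Sigma (cofactor / det for 3×3, or solve directly):
  Sigma^{-1} = [[0.1667, 0, 0],
 [0, 0.127, 0.0159],
 [0, 0.0159, 0.127]].

Step 3 — form the quadratic (x - mu)^T · Sigma^{-1} · (x - mu):
  Sigma^{-1} · (x - mu) = (0.3333, -0.2698, -0.1587).
  (x - mu)^T · [Sigma^{-1} · (x - mu)] = (2)·(0.3333) + (-2)·(-0.2698) + (-1)·(-0.1587) = 1.3651.

Step 4 — take square root: d = √(1.3651) ≈ 1.1684.

d(x, mu) = √(1.3651) ≈ 1.1684


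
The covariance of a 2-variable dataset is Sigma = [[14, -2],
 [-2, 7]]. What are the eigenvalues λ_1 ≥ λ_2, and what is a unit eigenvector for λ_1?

Step 1 — characteristic polynomial of 2×2 Sigma:
  det(Sigma - λI) = λ² - trace · λ + det = 0.
  trace = 14 + 7 = 21, det = 14·7 - (-2)² = 94.
Step 2 — discriminant:
  Δ = trace² - 4·det = 441 - 376 = 65.
Step 3 — eigenvalues:
  λ = (trace ± √Δ)/2 = (21 ± 8.0623)/2,
  λ_1 = 14.5311,  λ_2 = 6.4689.

Step 4 — unit eigenvector for λ_1: solve (Sigma - λ_1 I)v = 0. First row:
  (14 - 14.5311)·v_x + (-2)·v_y = 0, i.e. (-0.5311)·v_x + (-2)·v_y = 0,
  so v ∝ (b, λ_1 - a) = (-2, 0.5311); multiply by -1 so the first entry is positive: u = (2, -0.5311).
  ||u|| = √((2)² + (-0.5311)²) = √(4.2821) ≈ 2.0693,
  v_1 = u/||u|| ≈ (0.9665, -0.2567) (||v_1|| = 1).

λ_1 = 14.5311,  λ_2 = 6.4689;  v_1 ≈ (0.9665, -0.2567)


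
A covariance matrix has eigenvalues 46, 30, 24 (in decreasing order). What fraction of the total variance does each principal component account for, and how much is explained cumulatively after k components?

Step 1 — total variance = trace(Sigma) = Σ λ_i = 46 + 30 + 24 = 100.

Step 2 — fraction explained by component i = λ_i / Σ λ:
  PC1: 46/100 = 0.46
  PC2: 30/100 = 0.3
  PC3: 24/100 = 0.24

Step 3 — cumulative fraction after k components = (λ_1 + ... + λ_k) / Σ λ:
  k = 1: 46/100 = 0.46
  k = 2: (46 + 30)/100 = 76/100 = 0.76
  k = 3: (46 + 30 + 24)/100 = 100/100 = 1

Summary (fraction, with percent):

explained: PC1 0.46 (46%), PC2 0.3 (30%), PC3 0.24 (24%);  cumulative: 0.46, 0.76, 1


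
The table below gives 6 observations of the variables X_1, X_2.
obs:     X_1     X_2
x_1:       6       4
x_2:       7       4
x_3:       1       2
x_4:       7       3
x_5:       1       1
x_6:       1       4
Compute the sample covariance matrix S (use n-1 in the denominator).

Step 1 — column means:
  mean(X_1) = (6 + 7 + 1 + 7 + 1 + 1) / 6 = 23/6 = 3.8333
  mean(X_2) = (4 + 4 + 2 + 3 + 1 + 4) / 6 = 18/6 = 3

Step 2 — sample covariance S[i,j] = (1/(n-1)) · Σ_k (x_{k,i} - mean_i) · (x_{k,j} - mean_j), with n-1 = 5.
  S[X_1,X_1] = ((2.1667)·(2.1667) + (3.1667)·(3.1667) + (-2.8333)·(-2.8333) + (3.1667)·(3.1667) + (-2.8333)·(-2.8333) + (-2.8333)·(-2.8333)) / 5 = 48.8333/5 = 9.7667
  S[X_1,X_2] = ((2.1667)·(1) + (3.1667)·(1) + (-2.8333)·(-1) + (3.1667)·(0) + (-2.8333)·(-2) + (-2.8333)·(1)) / 5 = 11/5 = 2.2
  S[X_2,X_2] = ((1)·(1) + (1)·(1) + (-1)·(-1) + (0)·(0) + (-2)·(-2) + (1)·(1)) / 5 = 8/5 = 1.6

S is symmetric (S[j,i] = S[i,j]). Assembling:

S = [[9.7667, 2.2],
 [2.2, 1.6]]


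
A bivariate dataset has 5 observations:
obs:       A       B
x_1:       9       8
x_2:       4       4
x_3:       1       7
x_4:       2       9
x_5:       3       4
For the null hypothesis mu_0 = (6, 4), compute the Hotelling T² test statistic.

Step 1 — sample mean vector:
  mean(A) = (9 + 4 + 1 + 2 + 3) / 5 = 19/5 = 3.8
  mean(B) = (8 + 4 + 7 + 9 + 4) / 5 = 32/5 = 6.4
  x̄ = (3.8, 6.4),  deviation x̄ - mu_0 = (3.8, 6.4) - (6, 4) = (-2.2, 2.4).

Step 2 — sample covariance matrix, S[i,j] = (1/(n-1)) · Σ_k (x_{k,i} - mean_i) · (x_{k,j} - mean_j), divisor n-1 = 4:
  S[A,A] = ((5.2)·(5.2) + (0.2)·(0.2) + (-2.8)·(-2.8) + (-1.8)·(-1.8) + (-0.8)·(-0.8)) / 4 = 38.8/4 = 9.7
  S[A,B] = ((5.2)·(1.6) + (0.2)·(-2.4) + (-2.8)·(0.6) + (-1.8)·(2.6) + (-0.8)·(-2.4)) / 4 = 3.4/4 = 0.85
  S[B,B] = ((1.6)·(1.6) + (-2.4)·(-2.4) + (0.6)·(0.6) + (2.6)·(2.6) + (-2.4)·(-2.4)) / 4 = 21.2/4 = 5.3
  S = [[9.7, 0.85],
 [0.85, 5.3]].

Step 3 — invert S. det(S) = 9.7·5.3 - (0.85)² = 50.6875.
  S^{-1} = (1/det) · [[d, -b], [-b, a]] = [[0.1046, -0.0168],
 [-0.0168, 0.1914]].

Step 4 — quadratic form (x̄ - mu_0)^T · S^{-1} · (x̄ - mu_0):
  S^{-1} · (x̄ - mu_0) = (-0.2703, 0.4962),
  (x̄ - mu_0)^T · [...] = (-2.2)·(-0.2703) + (2.4)·(0.4962) = 1.7855.

Step 5 — scale by n: T² = 5 · 1.7855 = 8.9273.

T² ≈ 8.9273


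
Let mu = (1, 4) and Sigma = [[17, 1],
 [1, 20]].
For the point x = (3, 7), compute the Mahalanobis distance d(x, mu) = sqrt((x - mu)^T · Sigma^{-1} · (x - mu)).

Step 1 — centre the observation: (x - mu) = (2, 3).

Step 2 — invert Sigma. det(Sigma) = 17·20 - (1)² = 339.
  Sigma^{-1} = (1/det) · [[d, -b], [-b, a]] = [[0.059, -0.0029],
 [-0.0029, 0.0501]].

Step 3 — form the quadratic (x - mu)^T · Sigma^{-1} · (x - mu):
  Sigma^{-1} · (x - mu) = (0.1091, 0.1445).
  (x - mu)^T · [Sigma^{-1} · (x - mu)] = (2)·(0.1091) + (3)·(0.1445) = 0.6519.

Step 4 — take square root: d = √(0.6519) ≈ 0.8074.

d(x, mu) = √(0.6519) ≈ 0.8074


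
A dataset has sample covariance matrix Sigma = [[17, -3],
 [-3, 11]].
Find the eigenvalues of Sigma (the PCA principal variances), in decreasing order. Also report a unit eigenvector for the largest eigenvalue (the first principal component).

Step 1 — characteristic polynomial of 2×2 Sigma:
  det(Sigma - λI) = λ² - trace · λ + det = 0.
  trace = 17 + 11 = 28, det = 17·11 - (-3)² = 178.
Step 2 — discriminant:
  Δ = trace² - 4·det = 784 - 712 = 72.
Step 3 — eigenvalues:
  λ = (trace ± √Δ)/2 = (28 ± 8.4853)/2,
  λ_1 = 18.2426,  λ_2 = 9.7574.

Step 4 — unit eigenvector for λ_1: solve (Sigma - λ_1 I)v = 0. First row:
  (17 - 18.2426)·v_x + (-3)·v_y = 0, i.e. (-1.2426)·v_x + (-3)·v_y = 0,
  so v ∝ (b, λ_1 - a) = (-3, 1.2426); multiply by -1 so the first entry is positive: u = (3, -1.2426).
  ||u|| = √((3)² + (-1.2426)²) = √(10.5442) ≈ 3.2472,
  v_1 = u/||u|| ≈ (0.9239, -0.3827) (||v_1|| = 1).

λ_1 = 18.2426,  λ_2 = 9.7574;  v_1 ≈ (0.9239, -0.3827)


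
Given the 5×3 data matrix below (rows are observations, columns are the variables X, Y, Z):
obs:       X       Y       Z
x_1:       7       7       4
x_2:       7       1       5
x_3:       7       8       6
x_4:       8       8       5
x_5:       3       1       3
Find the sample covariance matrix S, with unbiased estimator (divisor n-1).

Step 1 — column means:
  mean(X) = (7 + 7 + 7 + 8 + 3) / 5 = 32/5 = 6.4
  mean(Y) = (7 + 1 + 8 + 8 + 1) / 5 = 25/5 = 5
  mean(Z) = (4 + 5 + 6 + 5 + 3) / 5 = 23/5 = 4.6

Step 2 — sample covariance S[i,j] = (1/(n-1)) · Σ_k (x_{k,i} - mean_i) · (x_{k,j} - mean_j), with n-1 = 4.
  S[X,X] = ((0.6)·(0.6) + (0.6)·(0.6) + (0.6)·(0.6) + (1.6)·(1.6) + (-3.4)·(-3.4)) / 4 = 15.2/4 = 3.8
  S[X,Y] = ((0.6)·(2) + (0.6)·(-4) + (0.6)·(3) + (1.6)·(3) + (-3.4)·(-4)) / 4 = 19/4 = 4.75
  S[X,Z] = ((0.6)·(-0.6) + (0.6)·(0.4) + (0.6)·(1.4) + (1.6)·(0.4) + (-3.4)·(-1.6)) / 4 = 6.8/4 = 1.7
  S[Y,Y] = ((2)·(2) + (-4)·(-4) + (3)·(3) + (3)·(3) + (-4)·(-4)) / 4 = 54/4 = 13.5
  S[Y,Z] = ((2)·(-0.6) + (-4)·(0.4) + (3)·(1.4) + (3)·(0.4) + (-4)·(-1.6)) / 4 = 9/4 = 2.25
  S[Z,Z] = ((-0.6)·(-0.6) + (0.4)·(0.4) + (1.4)·(1.4) + (0.4)·(0.4) + (-1.6)·(-1.6)) / 4 = 5.2/4 = 1.3

S is symmetric (S[j,i] = S[i,j]). Assembling:

S = [[3.8, 4.75, 1.7],
 [4.75, 13.5, 2.25],
 [1.7, 2.25, 1.3]]


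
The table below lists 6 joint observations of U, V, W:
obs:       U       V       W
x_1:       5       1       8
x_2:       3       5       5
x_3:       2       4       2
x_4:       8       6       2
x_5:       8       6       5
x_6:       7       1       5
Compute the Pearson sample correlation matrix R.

Step 1 — column means:
  mean(U) = (5 + 3 + 2 + 8 + 8 + 7) / 6 = 33/6 = 5.5
  mean(V) = (1 + 5 + 4 + 6 + 6 + 1) / 6 = 23/6 = 3.8333
  mean(W) = (8 + 5 + 2 + 2 + 5 + 5) / 6 = 27/6 = 4.5

Step 2 — sample variances and covariances s[i,j] = (1/(n-1)) · Σ_k (x_{k,i} - mean_i) · (x_{k,j} - mean_j), with n-1 = 5:
  s[U,U] = ((-0.5)·(-0.5) + (-2.5)·(-2.5) + (-3.5)·(-3.5) + (2.5)·(2.5) + (2.5)·(2.5) + (1.5)·(1.5)) / 5 = 33.5/5 = 6.7
  s[U,V] = ((-0.5)·(-2.8333) + (-2.5)·(1.1667) + (-3.5)·(0.1667) + (2.5)·(2.1667) + (2.5)·(2.1667) + (1.5)·(-2.8333)) / 5 = 4.5/5 = 0.9
  s[U,W] = ((-0.5)·(3.5) + (-2.5)·(0.5) + (-3.5)·(-2.5) + (2.5)·(-2.5) + (2.5)·(0.5) + (1.5)·(0.5)) / 5 = 1.5/5 = 0.3
  s[V,V] = ((-2.8333)·(-2.8333) + (1.1667)·(1.1667) + (0.1667)·(0.1667) + (2.1667)·(2.1667) + (2.1667)·(2.1667) + (-2.8333)·(-2.8333)) / 5 = 26.8333/5 = 5.3667
  s[V,W] = ((-2.8333)·(3.5) + (1.1667)·(0.5) + (0.1667)·(-2.5) + (2.1667)·(-2.5) + (2.1667)·(0.5) + (-2.8333)·(0.5)) / 5 = -15.5/5 = -3.1
  s[W,W] = ((3.5)·(3.5) + (0.5)·(0.5) + (-2.5)·(-2.5) + (-2.5)·(-2.5) + (0.5)·(0.5) + (0.5)·(0.5)) / 5 = 25.5/5 = 5.1
  Sample standard deviations s_i = √(s[i,i]):
  s(U) = √(6.7) = 2.5884
  s(V) = √(5.3667) = 2.3166
  s(W) = √(5.1) = 2.2583

Step 3 — r_{ij} = s_{ij} / (s_i · s_j):
  r[U,U] = 1 (diagonal).
  r[U,V] = 0.9 / (2.5884 · 2.3166) = 0.9 / 5.9964 = 0.1501
  r[U,W] = 0.3 / (2.5884 · 2.2583) = 0.3 / 5.8455 = 0.0513
  r[V,V] = 1 (diagonal).
  r[V,W] = -3.1 / (2.3166 · 2.2583) = -3.1 / 5.2316 = -0.5925
  r[W,W] = 1 (diagonal).

R is symmetric with unit diagonal. Assembling:

R = [[1, 0.1501, 0.0513],
 [0.1501, 1, -0.5925],
 [0.0513, -0.5925, 1]]


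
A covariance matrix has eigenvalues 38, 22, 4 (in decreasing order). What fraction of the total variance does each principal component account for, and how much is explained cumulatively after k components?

Step 1 — total variance = trace(Sigma) = Σ λ_i = 38 + 22 + 4 = 64.

Step 2 — fraction explained by component i = λ_i / Σ λ:
  PC1: 38/64 = 0.5938
  PC2: 22/64 = 0.3438
  PC3: 4/64 = 0.0625

Step 3 — cumulative fraction after k components = (λ_1 + ... + λ_k) / Σ λ:
  k = 1: 38/64 = 0.5938
  k = 2: (38 + 22)/64 = 60/64 = 0.9375
  k = 3: (38 + 22 + 4)/64 = 64/64 = 1

Summary (fraction, with percent):

explained: PC1 0.5938 (59.38%), PC2 0.3438 (34.38%), PC3 0.0625 (6.25%);  cumulative: 0.5938, 0.9375, 1


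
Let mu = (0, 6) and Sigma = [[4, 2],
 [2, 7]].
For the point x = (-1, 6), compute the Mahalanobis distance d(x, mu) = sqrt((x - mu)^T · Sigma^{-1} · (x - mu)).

Step 1 — centre the observation: (x - mu) = (-1, 0).

Step 2 — invert Sigma. det(Sigma) = 4·7 - (2)² = 24.
  Sigma^{-1} = (1/det) · [[d, -b], [-b, a]] = [[0.2917, -0.0833],
 [-0.0833, 0.1667]].

Step 3 — form the quadratic (x - mu)^T · Sigma^{-1} · (x - mu):
  Sigma^{-1} · (x - mu) = (-0.2917, 0.0833).
  (x - mu)^T · [Sigma^{-1} · (x - mu)] = (-1)·(-0.2917) + (0)·(0.0833) = 0.2917.

Step 4 — take square root: d = √(0.2917) ≈ 0.5401.

d(x, mu) = √(0.2917) ≈ 0.5401


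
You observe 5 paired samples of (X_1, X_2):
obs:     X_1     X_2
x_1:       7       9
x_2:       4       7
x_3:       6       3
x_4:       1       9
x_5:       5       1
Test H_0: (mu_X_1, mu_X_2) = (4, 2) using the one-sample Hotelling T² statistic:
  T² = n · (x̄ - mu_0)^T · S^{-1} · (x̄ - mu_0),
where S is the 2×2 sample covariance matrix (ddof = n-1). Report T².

Step 1 — sample mean vector:
  mean(X_1) = (7 + 4 + 6 + 1 + 5) / 5 = 23/5 = 4.6
  mean(X_2) = (9 + 7 + 3 + 9 + 1) / 5 = 29/5 = 5.8
  x̄ = (4.6, 5.8),  deviation x̄ - mu_0 = (4.6, 5.8) - (4, 2) = (0.6, 3.8).

Step 2 — sample covariance matrix, S[i,j] = (1/(n-1)) · Σ_k (x_{k,i} - mean_i) · (x_{k,j} - mean_j), divisor n-1 = 4:
  S[X_1,X_1] = ((2.4)·(2.4) + (-0.6)·(-0.6) + (1.4)·(1.4) + (-3.6)·(-3.6) + (0.4)·(0.4)) / 4 = 21.2/4 = 5.3
  S[X_1,X_2] = ((2.4)·(3.2) + (-0.6)·(1.2) + (1.4)·(-2.8) + (-3.6)·(3.2) + (0.4)·(-4.8)) / 4 = -10.4/4 = -2.6
  S[X_2,X_2] = ((3.2)·(3.2) + (1.2)·(1.2) + (-2.8)·(-2.8) + (3.2)·(3.2) + (-4.8)·(-4.8)) / 4 = 52.8/4 = 13.2
  S = [[5.3, -2.6],
 [-2.6, 13.2]].

Step 3 — invert S. det(S) = 5.3·13.2 - (-2.6)² = 63.2.
  S^{-1} = (1/det) · [[d, -b], [-b, a]] = [[0.2089, 0.0411],
 [0.0411, 0.0839]].

Step 4 — quadratic form (x̄ - mu_0)^T · S^{-1} · (x̄ - mu_0):
  S^{-1} · (x̄ - mu_0) = (0.2816, 0.3434),
  (x̄ - mu_0)^T · [...] = (0.6)·(0.2816) + (3.8)·(0.3434) = 1.4737.

Step 5 — scale by n: T² = 5 · 1.4737 = 7.3687.

T² ≈ 7.3687


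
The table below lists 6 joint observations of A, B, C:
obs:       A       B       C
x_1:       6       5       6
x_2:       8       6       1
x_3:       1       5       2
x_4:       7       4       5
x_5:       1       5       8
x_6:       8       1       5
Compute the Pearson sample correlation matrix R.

Step 1 — column means:
  mean(A) = (6 + 8 + 1 + 7 + 1 + 8) / 6 = 31/6 = 5.1667
  mean(B) = (5 + 6 + 5 + 4 + 5 + 1) / 6 = 26/6 = 4.3333
  mean(C) = (6 + 1 + 2 + 5 + 8 + 5) / 6 = 27/6 = 4.5

Step 2 — sample variances and covariances s[i,j] = (1/(n-1)) · Σ_k (x_{k,i} - mean_i) · (x_{k,j} - mean_j), with n-1 = 5:
  s[A,A] = ((0.8333)·(0.8333) + (2.8333)·(2.8333) + (-4.1667)·(-4.1667) + (1.8333)·(1.8333) + (-4.1667)·(-4.1667) + (2.8333)·(2.8333)) / 5 = 54.8333/5 = 10.9667
  s[A,B] = ((0.8333)·(0.6667) + (2.8333)·(1.6667) + (-4.1667)·(0.6667) + (1.8333)·(-0.3333) + (-4.1667)·(0.6667) + (2.8333)·(-3.3333)) / 5 = -10.3333/5 = -2.0667
  s[A,C] = ((0.8333)·(1.5) + (2.8333)·(-3.5) + (-4.1667)·(-2.5) + (1.8333)·(0.5) + (-4.1667)·(3.5) + (2.8333)·(0.5)) / 5 = -10.5/5 = -2.1
  s[B,B] = ((0.6667)·(0.6667) + (1.6667)·(1.6667) + (0.6667)·(0.6667) + (-0.3333)·(-0.3333) + (0.6667)·(0.6667) + (-3.3333)·(-3.3333)) / 5 = 15.3333/5 = 3.0667
  s[B,C] = ((0.6667)·(1.5) + (1.6667)·(-3.5) + (0.6667)·(-2.5) + (-0.3333)·(0.5) + (0.6667)·(3.5) + (-3.3333)·(0.5)) / 5 = -6/5 = -1.2
  s[C,C] = ((1.5)·(1.5) + (-3.5)·(-3.5) + (-2.5)·(-2.5) + (0.5)·(0.5) + (3.5)·(3.5) + (0.5)·(0.5)) / 5 = 33.5/5 = 6.7
  Sample standard deviations s_i = √(s[i,i]):
  s(A) = √(10.9667) = 3.3116
  s(B) = √(3.0667) = 1.7512
  s(C) = √(6.7) = 2.5884

Step 3 — r_{ij} = s_{ij} / (s_i · s_j):
  r[A,A] = 1 (diagonal).
  r[A,B] = -2.0667 / (3.3116 · 1.7512) = -2.0667 / 5.7992 = -0.3564
  r[A,C] = -2.1 / (3.3116 · 2.5884) = -2.1 / 8.5719 = -0.245
  r[B,B] = 1 (diagonal).
  r[B,C] = -1.2 / (1.7512 · 2.5884) = -1.2 / 4.5328 = -0.2647
  r[C,C] = 1 (diagonal).

R is symmetric with unit diagonal. Assembling:

R = [[1, -0.3564, -0.245],
 [-0.3564, 1, -0.2647],
 [-0.245, -0.2647, 1]]


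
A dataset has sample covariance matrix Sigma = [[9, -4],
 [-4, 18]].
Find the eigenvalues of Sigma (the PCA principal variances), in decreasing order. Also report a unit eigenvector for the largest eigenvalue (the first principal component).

Step 1 — characteristic polynomial of 2×2 Sigma:
  det(Sigma - λI) = λ² - trace · λ + det = 0.
  trace = 9 + 18 = 27, det = 9·18 - (-4)² = 146.
Step 2 — discriminant:
  Δ = trace² - 4·det = 729 - 584 = 145.
Step 3 — eigenvalues:
  λ = (trace ± √Δ)/2 = (27 ± 12.0416)/2,
  λ_1 = 19.5208,  λ_2 = 7.4792.

Step 4 — unit eigenvector for λ_1: solve (Sigma - λ_1 I)v = 0. First row:
  (9 - 19.5208)·v_x + (-4)·v_y = 0, i.e. (-10.5208)·v_x + (-4)·v_y = 0,
  so v ∝ (b, λ_1 - a) = (-4, 10.5208); multiply by -1 so the first entry is positive: u = (4, -10.5208).
  ||u|| = √((4)² + (-10.5208)²) = √(126.6872) ≈ 11.2555,
  v_1 = u/||u|| ≈ (0.3554, -0.9347) (||v_1|| = 1).

λ_1 = 19.5208,  λ_2 = 7.4792;  v_1 ≈ (0.3554, -0.9347)


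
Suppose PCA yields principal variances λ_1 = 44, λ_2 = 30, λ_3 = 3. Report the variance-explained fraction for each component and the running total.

Step 1 — total variance = trace(Sigma) = Σ λ_i = 44 + 30 + 3 = 77.

Step 2 — fraction explained by component i = λ_i / Σ λ:
  PC1: 44/77 = 0.5714
  PC2: 30/77 = 0.3896
  PC3: 3/77 = 0.039

Step 3 — cumulative fraction after k components = (λ_1 + ... + λ_k) / Σ λ:
  k = 1: 44/77 = 0.5714
  k = 2: (44 + 30)/77 = 74/77 = 0.961
  k = 3: (44 + 30 + 3)/77 = 77/77 = 1

Summary (fraction, with percent):

explained: PC1 0.5714 (57.14%), PC2 0.3896 (38.96%), PC3 0.039 (3.9%);  cumulative: 0.5714, 0.961, 1


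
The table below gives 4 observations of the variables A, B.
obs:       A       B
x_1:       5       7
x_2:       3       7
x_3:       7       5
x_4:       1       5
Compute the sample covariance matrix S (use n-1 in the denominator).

Step 1 — column means:
  mean(A) = (5 + 3 + 7 + 1) / 4 = 16/4 = 4
  mean(B) = (7 + 7 + 5 + 5) / 4 = 24/4 = 6

Step 2 — sample covariance S[i,j] = (1/(n-1)) · Σ_k (x_{k,i} - mean_i) · (x_{k,j} - mean_j), with n-1 = 3.
  S[A,A] = ((1)·(1) + (-1)·(-1) + (3)·(3) + (-3)·(-3)) / 3 = 20/3 = 6.6667
  S[A,B] = ((1)·(1) + (-1)·(1) + (3)·(-1) + (-3)·(-1)) / 3 = 0/3 = 0
  S[B,B] = ((1)·(1) + (1)·(1) + (-1)·(-1) + (-1)·(-1)) / 3 = 4/3 = 1.3333

S is symmetric (S[j,i] = S[i,j]). Assembling:

S = [[6.6667, 0],
 [0, 1.3333]]


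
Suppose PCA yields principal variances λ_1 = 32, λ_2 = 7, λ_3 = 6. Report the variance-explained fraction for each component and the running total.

Step 1 — total variance = trace(Sigma) = Σ λ_i = 32 + 7 + 6 = 45.

Step 2 — fraction explained by component i = λ_i / Σ λ:
  PC1: 32/45 = 0.7111
  PC2: 7/45 = 0.1556
  PC3: 6/45 = 0.1333

Step 3 — cumulative fraction after k components = (λ_1 + ... + λ_k) / Σ λ:
  k = 1: 32/45 = 0.7111
  k = 2: (32 + 7)/45 = 39/45 = 0.8667
  k = 3: (32 + 7 + 6)/45 = 45/45 = 1

Summary (fraction, with percent):

explained: PC1 0.7111 (71.11%), PC2 0.1556 (15.56%), PC3 0.1333 (13.33%);  cumulative: 0.7111, 0.8667, 1


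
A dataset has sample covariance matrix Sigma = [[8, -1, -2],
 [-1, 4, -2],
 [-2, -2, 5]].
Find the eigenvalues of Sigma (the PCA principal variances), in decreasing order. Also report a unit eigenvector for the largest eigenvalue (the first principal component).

Step 1 — characteristic polynomial p(λ) = det(λI - Sigma) = λ³ - tr·λ² + c_1·λ - det, where tr = trace, c_1 = sum of the principal 2×2 minors, det = det(Sigma):
  tr = 8 + 4 + 5 = 17,
  c_1 = (8·4 - (-1)²) + (8·5 - (-2)²) + (4·5 - (-2)²) = 31 + 36 + 16 = 83,
  det = 8·(4·5 - (-2)²) - (-1)·((-1)·5 - (-2)·(-2)) + (-2)·((-1)·(-2) - 4·(-2)) = 8·(16) - (-1)·(-9) + (-2)·(10) = 99.
  So p(λ) = λ³ - 17λ² + 83λ - 99.
Step 2 — look for an integer root (rational root theorem: any rational root is an integer divisor of 99). Testing λ = 9:
  p(9) = 729 - 1377 + 747 - 99 = 0  ✓
  Dividing out (λ - 9): p(λ) = (λ - 9)(λ² - 8λ + 11).
Step 3 — remaining eigenvalues from the quadratic λ² - 8λ + 11 = 0:
  Δ = 8² - 4·11 = 64 - 44 = 20,  λ = (8 ± √20)/2 = (8 ± 4.4721)/2 ≈ 6.2361 or 1.7639.
  Sorted: λ_1 = 9,  λ_2 = 6.2361,  λ_3 = 1.7639  (check: sum = 17 = tr ✓).

Step 4 — unit eigenvector for λ_1 = 9: v spans the null space of (Sigma - λ_1 I), whose rows are
  r_1 = (-1, -1, -2),  r_2 = (-1, -5, -2),  r_3 = (-2, -2, -4).
  v is orthogonal to every row, so take v ∝ r_1 × r_2 = ((-1)·(-2) - (-2)·(-5), (-2)·(-1) - (-1)·(-2), (-1)·(-5) - (-1)·(-1)) = (-8, 0, 4).
  Rescale (divide by 4; multiply by -1 so the first nonzero entry is positive): u = (2, 0, -1).
  ||u|| = √((2)² + (0)² + (-1)²) = √(5) ≈ 2.2361,  v_1 = u/||u|| ≈ (0.8944, 0, -0.4472) (||v_1|| = 1).

λ_1 = 9,  λ_2 = 6.2361,  λ_3 = 1.7639;  v_1 ≈ (0.8944, 0, -0.4472)
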